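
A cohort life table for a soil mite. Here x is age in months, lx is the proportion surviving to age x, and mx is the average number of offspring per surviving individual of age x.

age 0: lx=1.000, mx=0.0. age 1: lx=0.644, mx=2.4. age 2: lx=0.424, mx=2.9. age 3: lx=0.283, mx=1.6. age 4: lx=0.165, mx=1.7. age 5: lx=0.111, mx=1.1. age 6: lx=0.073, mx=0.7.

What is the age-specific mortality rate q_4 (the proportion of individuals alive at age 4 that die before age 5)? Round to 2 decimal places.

0.33

q_4 = (l_4 − l_5) / l_4 = (0.165 − 0.111) / 0.165
     = 0.054 / 0.165 = 0.327273… → 0.33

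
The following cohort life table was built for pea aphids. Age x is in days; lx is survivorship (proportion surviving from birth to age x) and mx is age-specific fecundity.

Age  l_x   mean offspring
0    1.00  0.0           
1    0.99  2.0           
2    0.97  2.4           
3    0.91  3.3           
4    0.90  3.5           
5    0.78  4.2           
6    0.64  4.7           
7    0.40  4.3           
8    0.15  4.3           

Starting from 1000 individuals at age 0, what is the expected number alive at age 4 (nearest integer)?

900

Expected survivors = N0 · l_4 = 1000 × 0.90 = 900 → 900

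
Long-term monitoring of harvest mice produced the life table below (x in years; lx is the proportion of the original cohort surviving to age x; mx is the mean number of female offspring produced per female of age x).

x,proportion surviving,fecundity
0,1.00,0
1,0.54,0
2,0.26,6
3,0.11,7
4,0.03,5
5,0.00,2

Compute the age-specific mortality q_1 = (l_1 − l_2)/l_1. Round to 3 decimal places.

q_1 = (l_1 − l_2) / l_1 = (0.54 − 0.26) / 0.54
     = 0.28 / 0.54 = 0.518519… → 0.519

0.519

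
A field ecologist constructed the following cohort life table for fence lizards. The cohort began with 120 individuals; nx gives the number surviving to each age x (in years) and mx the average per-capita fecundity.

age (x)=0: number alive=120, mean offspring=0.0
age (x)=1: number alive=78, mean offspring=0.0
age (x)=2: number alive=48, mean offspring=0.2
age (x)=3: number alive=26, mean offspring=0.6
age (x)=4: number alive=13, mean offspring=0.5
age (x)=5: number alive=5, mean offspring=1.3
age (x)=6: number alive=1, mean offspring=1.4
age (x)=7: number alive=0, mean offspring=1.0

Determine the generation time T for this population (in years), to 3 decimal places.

lx = nx/n0 = nx/120: 1, 0.65, 0.4, 0.21667…, 0.10833…, 0.04167…, 0.00833…, 0
lx·mx: 0, 0, 0.08, 0.13…, 0.054167…, 0.054167…, 0.011667…, 0 → R0 = 0.33…
x·lx·mx: 0, 0, 0.16, 0.39…, 0.216667…, 0.270833…, 0.07…, 0 → Σ = 1.1075…
T = 1.1075… / 0.33… = 3.356061… → 3.356

3.356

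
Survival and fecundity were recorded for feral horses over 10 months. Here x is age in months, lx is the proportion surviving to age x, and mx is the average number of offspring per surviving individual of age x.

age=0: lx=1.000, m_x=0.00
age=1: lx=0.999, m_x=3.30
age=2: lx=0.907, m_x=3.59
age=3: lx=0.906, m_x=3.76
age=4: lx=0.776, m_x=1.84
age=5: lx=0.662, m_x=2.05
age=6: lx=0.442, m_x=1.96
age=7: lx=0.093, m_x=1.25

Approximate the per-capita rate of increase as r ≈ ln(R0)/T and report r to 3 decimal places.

0.933

R0 = Σ lx·mx = 0 + 3.2967 + 3.25613 + 3.40656 + 1.42784 + 1.3571 + 0.86632 + 0.11625 = 13.7269
Σ x·lx·mx = 38.53717; T = 38.53717/13.7269 = 2.80742…
r ≈ ln(R0)/T = ln(13.7269)/2.80742… = 0.93301… → 0.933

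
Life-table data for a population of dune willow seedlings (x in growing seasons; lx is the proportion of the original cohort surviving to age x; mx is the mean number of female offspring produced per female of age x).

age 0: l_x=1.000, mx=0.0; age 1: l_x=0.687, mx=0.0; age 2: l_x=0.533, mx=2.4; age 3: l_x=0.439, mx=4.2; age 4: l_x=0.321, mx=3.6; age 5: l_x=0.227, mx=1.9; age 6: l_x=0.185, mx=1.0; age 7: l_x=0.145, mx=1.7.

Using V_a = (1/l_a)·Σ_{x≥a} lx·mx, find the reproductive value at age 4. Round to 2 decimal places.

6.29

lx·mx for x ≥ 4: 1.1556, 0.4313, 0.185, 0.2465 → sum = 2.0184
V_4 = 2.0184 / l_4 = 2.0184 / 0.321 = 6.28785… → 6.29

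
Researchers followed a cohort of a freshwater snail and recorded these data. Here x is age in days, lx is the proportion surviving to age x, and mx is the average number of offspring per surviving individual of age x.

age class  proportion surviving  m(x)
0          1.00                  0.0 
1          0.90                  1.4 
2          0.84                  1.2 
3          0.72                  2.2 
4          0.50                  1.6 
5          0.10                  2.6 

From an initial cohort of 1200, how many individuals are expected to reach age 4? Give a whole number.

Expected survivors = N0 · l_4 = 1200 × 0.50 = 600 → 600

600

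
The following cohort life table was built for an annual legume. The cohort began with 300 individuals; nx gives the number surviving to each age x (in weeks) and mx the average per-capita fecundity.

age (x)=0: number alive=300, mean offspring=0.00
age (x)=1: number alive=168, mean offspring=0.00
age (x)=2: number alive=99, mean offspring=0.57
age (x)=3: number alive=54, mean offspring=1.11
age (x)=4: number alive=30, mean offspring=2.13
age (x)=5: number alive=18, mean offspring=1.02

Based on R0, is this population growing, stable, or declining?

lx = nx/n0 = nx/300: 1, 0.56, 0.33, 0.18, 0.1, 0.06
R0 = Σ lx·mx = 0 + 0 + 0.1881 + 0.1998 + 0.213 + 0.0612 = 0.6621
R0 < 1, so the population is declining.

declining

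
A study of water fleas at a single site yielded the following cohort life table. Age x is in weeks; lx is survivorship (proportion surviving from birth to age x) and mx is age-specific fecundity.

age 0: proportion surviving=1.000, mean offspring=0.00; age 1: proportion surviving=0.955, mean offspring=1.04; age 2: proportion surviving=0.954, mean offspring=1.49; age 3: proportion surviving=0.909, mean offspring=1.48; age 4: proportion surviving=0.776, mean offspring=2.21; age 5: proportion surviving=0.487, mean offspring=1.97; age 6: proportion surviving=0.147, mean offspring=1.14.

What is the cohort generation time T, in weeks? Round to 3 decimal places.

lx·mx: 0, 0.9932, 1.42146, 1.34532, 1.71496, 0.95939, 0.16758 → R0 = 6.60191
x·lx·mx: 0, 0.9932, 2.84292, 4.03596, 6.85984, 4.79695, 1.00548 → Σ = 20.53435
T = 20.53435 / 6.60191 = 3.110365… → 3.110

3.110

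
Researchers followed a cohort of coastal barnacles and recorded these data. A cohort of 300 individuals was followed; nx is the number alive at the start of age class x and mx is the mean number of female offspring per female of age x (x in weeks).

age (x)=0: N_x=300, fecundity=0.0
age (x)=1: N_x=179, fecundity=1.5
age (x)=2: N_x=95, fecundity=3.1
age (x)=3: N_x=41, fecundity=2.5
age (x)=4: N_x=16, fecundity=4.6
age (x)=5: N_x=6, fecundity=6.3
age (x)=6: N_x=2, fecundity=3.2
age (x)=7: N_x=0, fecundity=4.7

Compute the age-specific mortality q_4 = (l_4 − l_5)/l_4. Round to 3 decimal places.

0.625

lx = nx/n0 = nx/300: 1, 0.59667…, 0.31667…, 0.13667…, 0.05333…, 0.02, 0.00667…, 0
q_4 = (l_4 − l_5) / l_4 = (0.053333… − 0.02) / 0.053333…
     = 0.033333… / 0.053333… = 0.625… → 0.625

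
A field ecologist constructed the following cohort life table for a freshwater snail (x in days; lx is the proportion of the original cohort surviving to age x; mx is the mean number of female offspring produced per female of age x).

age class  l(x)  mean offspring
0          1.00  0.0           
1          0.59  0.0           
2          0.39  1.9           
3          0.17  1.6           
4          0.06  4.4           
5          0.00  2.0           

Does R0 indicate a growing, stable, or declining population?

R0 = Σ lx·mx = 0 + 0 + 0.741 + 0.272 + 0.264 + 0 = 1.277
R0 > 1, so the population is growing.

growing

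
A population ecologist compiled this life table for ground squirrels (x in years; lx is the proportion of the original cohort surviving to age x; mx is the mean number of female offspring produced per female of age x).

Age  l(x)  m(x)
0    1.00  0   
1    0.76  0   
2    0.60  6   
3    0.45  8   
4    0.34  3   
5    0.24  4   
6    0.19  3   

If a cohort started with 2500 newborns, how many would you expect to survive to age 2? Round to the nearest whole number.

1500

Expected survivors = N0 · l_2 = 2500 × 0.60 = 1500 → 1500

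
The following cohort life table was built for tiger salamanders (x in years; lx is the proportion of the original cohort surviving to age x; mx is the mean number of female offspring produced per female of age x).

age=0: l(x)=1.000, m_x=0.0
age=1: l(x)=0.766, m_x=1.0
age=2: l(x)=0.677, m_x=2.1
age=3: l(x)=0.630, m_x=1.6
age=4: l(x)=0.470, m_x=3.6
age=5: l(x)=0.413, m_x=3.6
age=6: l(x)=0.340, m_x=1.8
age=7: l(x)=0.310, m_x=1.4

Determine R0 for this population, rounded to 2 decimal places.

7.42

lx·mx by age: 0, 0.766, 1.4217, 1.008, 1.692, 1.4868, 0.612, 0.434
R0 = Σ lx·mx = 7.4205 → 7.42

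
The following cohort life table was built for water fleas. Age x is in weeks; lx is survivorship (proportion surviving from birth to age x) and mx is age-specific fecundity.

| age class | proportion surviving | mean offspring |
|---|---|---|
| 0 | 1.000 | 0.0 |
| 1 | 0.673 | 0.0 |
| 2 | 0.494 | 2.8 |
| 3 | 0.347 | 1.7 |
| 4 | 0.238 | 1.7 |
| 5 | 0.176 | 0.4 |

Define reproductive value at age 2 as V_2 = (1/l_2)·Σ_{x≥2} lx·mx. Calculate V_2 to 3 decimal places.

4.956

lx·mx for x ≥ 2: 1.3832, 0.5899, 0.4046, 0.0704 → sum = 2.4481
V_2 = 2.4481 / l_2 = 2.4481 / 0.494 = 4.955668… → 4.956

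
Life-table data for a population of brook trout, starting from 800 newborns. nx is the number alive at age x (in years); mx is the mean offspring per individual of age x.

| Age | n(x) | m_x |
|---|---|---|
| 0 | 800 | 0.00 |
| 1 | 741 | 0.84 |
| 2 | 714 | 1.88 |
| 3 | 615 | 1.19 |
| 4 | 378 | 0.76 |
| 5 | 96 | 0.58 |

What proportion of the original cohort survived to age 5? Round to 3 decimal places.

l_5 = n_5/n_0 = 96/800 = 0.12 → 0.120

0.120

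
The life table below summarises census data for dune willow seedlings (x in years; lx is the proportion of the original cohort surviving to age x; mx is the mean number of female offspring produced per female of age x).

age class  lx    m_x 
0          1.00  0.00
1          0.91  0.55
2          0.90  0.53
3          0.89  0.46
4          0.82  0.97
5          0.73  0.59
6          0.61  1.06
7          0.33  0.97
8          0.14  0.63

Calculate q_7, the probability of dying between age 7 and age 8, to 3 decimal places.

q_7 = (l_7 − l_8) / l_7 = (0.33 − 0.14) / 0.33
     = 0.19 / 0.33 = 0.575758… → 0.576

0.576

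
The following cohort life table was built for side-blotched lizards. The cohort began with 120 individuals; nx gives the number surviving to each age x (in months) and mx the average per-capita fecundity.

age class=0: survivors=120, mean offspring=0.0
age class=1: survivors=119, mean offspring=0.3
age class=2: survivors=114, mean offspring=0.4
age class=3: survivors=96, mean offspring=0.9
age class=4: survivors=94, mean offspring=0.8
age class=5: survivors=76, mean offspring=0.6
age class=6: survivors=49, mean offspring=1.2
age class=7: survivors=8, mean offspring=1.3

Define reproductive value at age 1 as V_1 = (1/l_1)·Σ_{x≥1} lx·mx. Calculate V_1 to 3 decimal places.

lx = nx/n0 = nx/120: 1, 0.99167…, 0.95, 0.8, 0.78333…, 0.63333…, 0.40833…, 0.06667…
lx·mx for x ≥ 1: 0.2975…, 0.38, 0.72, 0.626667…, 0.38…, 0.49…, 0.086667… → sum = 2.980833…
V_1 = 2.980833… / l_1 = 2.980833… / 0.991667… = 3.005882… → 3.006

3.006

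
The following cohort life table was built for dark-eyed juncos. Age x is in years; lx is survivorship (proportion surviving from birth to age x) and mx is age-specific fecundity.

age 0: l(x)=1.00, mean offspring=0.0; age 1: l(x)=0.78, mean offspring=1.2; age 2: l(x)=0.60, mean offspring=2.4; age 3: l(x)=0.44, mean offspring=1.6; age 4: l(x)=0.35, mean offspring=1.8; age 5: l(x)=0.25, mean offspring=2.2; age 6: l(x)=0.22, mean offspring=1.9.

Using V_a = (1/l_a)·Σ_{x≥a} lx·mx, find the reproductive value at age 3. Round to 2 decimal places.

5.23

lx·mx for x ≥ 3: 0.704, 0.63, 0.55, 0.418 → sum = 2.302
V_3 = 2.302 / l_3 = 2.302 / 0.44 = 5.231818… → 5.23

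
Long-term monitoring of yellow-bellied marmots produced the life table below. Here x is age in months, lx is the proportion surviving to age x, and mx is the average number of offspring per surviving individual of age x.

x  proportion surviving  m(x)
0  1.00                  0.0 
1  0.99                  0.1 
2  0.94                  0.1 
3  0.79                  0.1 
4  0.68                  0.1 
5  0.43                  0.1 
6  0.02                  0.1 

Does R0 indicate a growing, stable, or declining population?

declining

R0 = Σ lx·mx = 0 + 0.099 + 0.094 + 0.079 + 0.068 + 0.043 + 0.002 = 0.385
R0 < 1, so the population is declining.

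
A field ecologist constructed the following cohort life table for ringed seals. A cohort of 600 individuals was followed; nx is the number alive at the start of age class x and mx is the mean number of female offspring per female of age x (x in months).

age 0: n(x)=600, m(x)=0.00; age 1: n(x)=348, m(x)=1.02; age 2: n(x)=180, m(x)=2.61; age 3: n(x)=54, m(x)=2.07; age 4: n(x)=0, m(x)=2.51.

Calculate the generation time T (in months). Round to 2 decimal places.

lx = nx/n0 = nx/600: 1, 0.58, 0.3, 0.09, 0
lx·mx: 0, 0.5916, 0.783, 0.1863, 0 → R0 = 1.5609
x·lx·mx: 0, 0.5916, 1.566, 0.5589, 0 → Σ = 2.7165
T = 2.7165 / 1.5609 = 1.740342… → 1.74

1.74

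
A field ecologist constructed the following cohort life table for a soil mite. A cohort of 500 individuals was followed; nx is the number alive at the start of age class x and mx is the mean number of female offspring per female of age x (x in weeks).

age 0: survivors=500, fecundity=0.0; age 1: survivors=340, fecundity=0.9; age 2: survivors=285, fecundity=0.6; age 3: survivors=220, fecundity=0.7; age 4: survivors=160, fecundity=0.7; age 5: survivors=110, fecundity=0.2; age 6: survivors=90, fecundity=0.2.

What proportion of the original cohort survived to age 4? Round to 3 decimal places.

0.320

l_4 = n_4/n_0 = 160/500 = 0.32 → 0.320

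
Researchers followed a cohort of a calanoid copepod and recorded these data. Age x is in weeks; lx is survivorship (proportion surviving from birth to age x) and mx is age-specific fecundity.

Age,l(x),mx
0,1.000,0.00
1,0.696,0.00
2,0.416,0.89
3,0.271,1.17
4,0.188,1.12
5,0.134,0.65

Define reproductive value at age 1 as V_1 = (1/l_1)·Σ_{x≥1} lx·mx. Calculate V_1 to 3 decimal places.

1.415

lx·mx for x ≥ 1: 0, 0.37024, 0.31707, 0.21056, 0.0871 → sum = 0.98497
V_1 = 0.98497 / l_1 = 0.98497 / 0.696 = 1.415187… → 1.415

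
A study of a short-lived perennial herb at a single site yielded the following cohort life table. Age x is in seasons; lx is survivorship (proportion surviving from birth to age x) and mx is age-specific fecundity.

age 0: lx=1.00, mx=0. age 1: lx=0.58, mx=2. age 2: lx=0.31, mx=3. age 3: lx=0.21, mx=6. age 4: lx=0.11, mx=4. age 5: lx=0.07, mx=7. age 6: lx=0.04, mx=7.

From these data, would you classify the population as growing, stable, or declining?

growing

R0 = Σ lx·mx = 0 + 1.16 + 0.93 + 1.26 + 0.44 + 0.49 + 0.28 = 4.56
R0 > 1, so the population is growing.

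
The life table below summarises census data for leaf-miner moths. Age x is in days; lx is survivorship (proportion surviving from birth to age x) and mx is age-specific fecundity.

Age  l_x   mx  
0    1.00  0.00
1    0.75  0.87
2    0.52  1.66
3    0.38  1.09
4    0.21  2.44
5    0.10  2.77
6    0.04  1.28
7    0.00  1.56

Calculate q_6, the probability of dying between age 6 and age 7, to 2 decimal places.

1.00

q_6 = (l_6 − l_7) / l_6 = (0.04 − 0) / 0.04
     = 0.04 / 0.04 = 1 → 1.00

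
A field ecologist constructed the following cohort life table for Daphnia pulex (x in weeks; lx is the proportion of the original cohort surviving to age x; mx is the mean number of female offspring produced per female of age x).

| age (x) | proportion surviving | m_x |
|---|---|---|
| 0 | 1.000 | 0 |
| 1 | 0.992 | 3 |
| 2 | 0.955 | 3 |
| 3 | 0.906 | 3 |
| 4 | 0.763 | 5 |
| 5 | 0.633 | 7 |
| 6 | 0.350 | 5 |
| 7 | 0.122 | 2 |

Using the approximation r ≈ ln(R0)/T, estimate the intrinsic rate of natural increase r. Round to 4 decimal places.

0.8296

R0 = Σ lx·mx = 0 + 2.976 + 2.865 + 2.718 + 3.815 + 4.431 + 1.75 + 0.244 = 18.799
Σ x·lx·mx = 66.483; T = 66.483/18.799 = 3.53652…
r ≈ ln(R0)/T = ln(18.799)/3.53652… = 0.829574… → 0.8296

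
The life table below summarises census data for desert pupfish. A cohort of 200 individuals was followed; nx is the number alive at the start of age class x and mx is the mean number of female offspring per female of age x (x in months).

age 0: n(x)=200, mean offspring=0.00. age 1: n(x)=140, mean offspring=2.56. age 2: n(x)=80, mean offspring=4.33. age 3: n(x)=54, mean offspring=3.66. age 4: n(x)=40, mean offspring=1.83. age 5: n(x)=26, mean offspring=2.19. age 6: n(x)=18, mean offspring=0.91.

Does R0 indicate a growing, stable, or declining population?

lx = nx/n0 = nx/200: 1, 0.7, 0.4, 0.27, 0.2, 0.13, 0.09
R0 = Σ lx·mx = 0 + 1.792 + 1.732 + 0.9882 + 0.366 + 0.2847 + 0.0819 = 5.2448
R0 > 1, so the population is growing.

growing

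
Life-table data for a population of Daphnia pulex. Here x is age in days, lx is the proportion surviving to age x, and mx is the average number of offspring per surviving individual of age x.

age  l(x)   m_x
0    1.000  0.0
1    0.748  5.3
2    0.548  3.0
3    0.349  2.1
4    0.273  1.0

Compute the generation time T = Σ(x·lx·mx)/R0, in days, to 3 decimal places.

lx·mx: 0, 3.9644, 1.644, 0.7329, 0.273 → R0 = 6.6143
x·lx·mx: 0, 3.9644, 3.288, 2.1987, 1.092 → Σ = 10.5431
T = 10.5431 / 6.6143 = 1.593986… → 1.594

1.594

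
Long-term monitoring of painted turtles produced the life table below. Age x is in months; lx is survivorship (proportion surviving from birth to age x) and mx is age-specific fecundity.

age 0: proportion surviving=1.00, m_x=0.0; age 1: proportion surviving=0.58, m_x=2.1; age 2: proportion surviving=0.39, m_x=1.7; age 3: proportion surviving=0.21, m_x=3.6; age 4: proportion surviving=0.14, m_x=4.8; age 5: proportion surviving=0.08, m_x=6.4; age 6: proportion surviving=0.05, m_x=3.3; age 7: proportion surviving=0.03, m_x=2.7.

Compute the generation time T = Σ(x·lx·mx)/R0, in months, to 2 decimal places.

lx·mx: 0, 1.218, 0.663, 0.756, 0.672, 0.512, 0.165, 0.081 → R0 = 4.067
x·lx·mx: 0, 1.218, 1.326, 2.268, 2.688, 2.56, 0.99, 0.567 → Σ = 11.617
T = 11.617 / 4.067 = 2.856405… → 2.86

2.86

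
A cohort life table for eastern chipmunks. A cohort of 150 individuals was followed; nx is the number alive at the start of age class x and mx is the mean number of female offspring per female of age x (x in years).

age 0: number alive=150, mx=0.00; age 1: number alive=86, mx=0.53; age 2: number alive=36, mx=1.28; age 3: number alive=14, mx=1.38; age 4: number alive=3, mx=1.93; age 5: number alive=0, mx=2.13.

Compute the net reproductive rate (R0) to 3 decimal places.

0.778

lx = nx/n0 = nx/150: 1, 0.57333…, 0.24, 0.09333…, 0.02, 0
lx·mx by age: 0, 0.303867…, 0.3072, 0.1288…, 0.0386, 0
R0 = Σ lx·mx = 0.778467… → 0.778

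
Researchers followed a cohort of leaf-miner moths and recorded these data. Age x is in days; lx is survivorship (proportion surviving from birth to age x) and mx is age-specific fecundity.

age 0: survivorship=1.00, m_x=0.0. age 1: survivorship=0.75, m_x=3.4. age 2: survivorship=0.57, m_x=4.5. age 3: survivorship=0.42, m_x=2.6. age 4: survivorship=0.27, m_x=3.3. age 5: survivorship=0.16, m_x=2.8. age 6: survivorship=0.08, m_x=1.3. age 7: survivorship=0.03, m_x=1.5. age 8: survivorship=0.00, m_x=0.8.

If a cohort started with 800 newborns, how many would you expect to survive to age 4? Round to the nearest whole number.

Expected survivors = N0 · l_4 = 800 × 0.27 = 216 → 216

216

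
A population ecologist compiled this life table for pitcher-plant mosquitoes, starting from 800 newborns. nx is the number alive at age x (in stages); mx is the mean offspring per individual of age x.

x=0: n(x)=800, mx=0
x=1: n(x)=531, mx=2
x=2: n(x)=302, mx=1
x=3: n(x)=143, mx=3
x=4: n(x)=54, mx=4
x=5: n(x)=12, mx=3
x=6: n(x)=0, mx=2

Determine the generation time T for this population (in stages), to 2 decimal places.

lx = nx/n0 = nx/800: 1, 0.66375, 0.3775, 0.17875, 0.0675, 0.015, 0
lx·mx: 0, 1.3275, 0.3775, 0.53625, 0.27, 0.045, 0 → R0 = 2.55625
x·lx·mx: 0, 1.3275, 0.755, 1.60875, 1.08, 0.225, 0 → Σ = 4.99625
T = 4.99625 / 2.55625 = 1.954523… → 1.95

1.95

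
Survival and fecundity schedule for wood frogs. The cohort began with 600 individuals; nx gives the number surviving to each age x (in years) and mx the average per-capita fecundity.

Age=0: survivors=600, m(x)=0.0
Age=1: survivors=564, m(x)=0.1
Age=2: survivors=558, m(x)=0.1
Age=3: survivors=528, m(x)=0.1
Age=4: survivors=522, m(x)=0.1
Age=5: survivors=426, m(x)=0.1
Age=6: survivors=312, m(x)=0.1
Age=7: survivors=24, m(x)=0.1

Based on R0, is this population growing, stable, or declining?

lx = nx/n0 = nx/600: 1, 0.94, 0.93, 0.88, 0.87, 0.71, 0.52, 0.04
R0 = Σ lx·mx = 0 + 0.094 + 0.093 + 0.088 + 0.087 + 0.071 + 0.052 + 0.004 = 0.489
R0 < 1, so the population is declining.

declining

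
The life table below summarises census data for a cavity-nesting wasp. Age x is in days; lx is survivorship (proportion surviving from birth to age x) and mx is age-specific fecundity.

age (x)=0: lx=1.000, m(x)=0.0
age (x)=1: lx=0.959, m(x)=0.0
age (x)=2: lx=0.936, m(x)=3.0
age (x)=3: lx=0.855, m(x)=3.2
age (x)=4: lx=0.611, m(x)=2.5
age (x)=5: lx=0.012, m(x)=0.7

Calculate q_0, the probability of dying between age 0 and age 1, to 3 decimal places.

0.041

q_0 = (l_0 − l_1) / l_0 = (1 − 0.959) / 1
     = 0.041 / 1 = 0.041 → 0.041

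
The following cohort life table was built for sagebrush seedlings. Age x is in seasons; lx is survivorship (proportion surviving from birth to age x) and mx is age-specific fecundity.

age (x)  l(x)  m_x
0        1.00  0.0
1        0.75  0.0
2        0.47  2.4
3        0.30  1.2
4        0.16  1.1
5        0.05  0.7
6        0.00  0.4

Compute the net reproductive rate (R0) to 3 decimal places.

lx·mx by age: 0, 0, 1.128, 0.36, 0.176, 0.035, 0
R0 = Σ lx·mx = 1.699 → 1.699

1.699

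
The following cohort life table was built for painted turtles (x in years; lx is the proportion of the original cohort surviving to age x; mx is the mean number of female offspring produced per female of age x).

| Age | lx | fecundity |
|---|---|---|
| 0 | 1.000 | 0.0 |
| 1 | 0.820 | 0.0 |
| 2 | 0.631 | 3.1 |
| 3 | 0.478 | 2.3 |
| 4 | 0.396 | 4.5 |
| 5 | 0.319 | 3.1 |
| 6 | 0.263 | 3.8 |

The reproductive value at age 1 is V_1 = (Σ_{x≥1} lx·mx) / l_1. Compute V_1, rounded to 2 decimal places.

8.32

lx·mx for x ≥ 1: 0, 1.9561, 1.0994, 1.782, 0.9889, 0.9994 → sum = 6.8258
V_1 = 6.8258 / l_1 = 6.8258 / 0.82 = 8.324146… → 8.32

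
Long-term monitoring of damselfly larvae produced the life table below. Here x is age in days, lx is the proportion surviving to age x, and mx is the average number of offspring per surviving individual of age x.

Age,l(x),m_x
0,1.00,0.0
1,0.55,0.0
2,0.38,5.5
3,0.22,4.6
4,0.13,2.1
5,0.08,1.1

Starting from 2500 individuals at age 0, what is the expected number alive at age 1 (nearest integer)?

Expected survivors = N0 · l_1 = 2500 × 0.55 = 1375 → 1375

1375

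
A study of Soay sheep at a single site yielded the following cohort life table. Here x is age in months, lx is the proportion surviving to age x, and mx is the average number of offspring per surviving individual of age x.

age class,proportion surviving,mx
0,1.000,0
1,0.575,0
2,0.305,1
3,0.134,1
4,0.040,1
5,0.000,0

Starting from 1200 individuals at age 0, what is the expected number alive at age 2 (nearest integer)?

Expected survivors = N0 · l_2 = 1200 × 0.305 = 366 → 366

366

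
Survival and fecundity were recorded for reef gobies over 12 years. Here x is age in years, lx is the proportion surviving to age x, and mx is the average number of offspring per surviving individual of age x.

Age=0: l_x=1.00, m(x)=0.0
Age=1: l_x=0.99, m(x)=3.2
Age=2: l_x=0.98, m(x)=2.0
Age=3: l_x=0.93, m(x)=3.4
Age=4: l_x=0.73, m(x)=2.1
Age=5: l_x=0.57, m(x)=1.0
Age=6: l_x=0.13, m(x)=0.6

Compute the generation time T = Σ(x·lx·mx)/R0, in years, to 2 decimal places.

lx·mx: 0, 3.168, 1.96, 3.162, 1.533, 0.57, 0.078 → R0 = 10.471
x·lx·mx: 0, 3.168, 3.92, 9.486, 6.132, 2.85, 0.468 → Σ = 26.024
T = 26.024 / 10.471 = 2.48534… → 2.49

2.49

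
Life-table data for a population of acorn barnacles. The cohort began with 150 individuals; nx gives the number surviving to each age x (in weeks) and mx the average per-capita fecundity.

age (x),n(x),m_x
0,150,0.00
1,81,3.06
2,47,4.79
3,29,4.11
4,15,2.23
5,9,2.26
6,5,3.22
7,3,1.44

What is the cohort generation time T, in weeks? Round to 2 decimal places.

2.13

lx = nx/n0 = nx/150: 1, 0.54, 0.31333…, 0.19333…, 0.1, 0.06, 0.03333…, 0.02
lx·mx: 0, 1.6524, 1.500867…, 0.7946…, 0.223, 0.1356, 0.107333…, 0.0288 → R0 = 4.4426…
x·lx·mx: 0, 1.6524, 3.001733…, 2.3838…, 0.892, 0.678, 0.644…, 0.2016 → Σ = 9.453533…
T = 9.453533… / 4.4426… = 2.127928… → 2.13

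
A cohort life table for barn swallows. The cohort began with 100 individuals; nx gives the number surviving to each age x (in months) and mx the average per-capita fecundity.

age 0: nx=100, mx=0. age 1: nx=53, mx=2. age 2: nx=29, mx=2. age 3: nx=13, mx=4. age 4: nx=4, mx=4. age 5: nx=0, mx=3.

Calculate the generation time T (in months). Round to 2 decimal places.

1.91

lx = nx/n0 = nx/100: 1, 0.53, 0.29, 0.13, 0.04, 0
lx·mx: 0, 1.06, 0.58, 0.52, 0.16, 0 → R0 = 2.32
x·lx·mx: 0, 1.06, 1.16, 1.56, 0.64, 0 → Σ = 4.42
T = 4.42 / 2.32 = 1.905172… → 1.91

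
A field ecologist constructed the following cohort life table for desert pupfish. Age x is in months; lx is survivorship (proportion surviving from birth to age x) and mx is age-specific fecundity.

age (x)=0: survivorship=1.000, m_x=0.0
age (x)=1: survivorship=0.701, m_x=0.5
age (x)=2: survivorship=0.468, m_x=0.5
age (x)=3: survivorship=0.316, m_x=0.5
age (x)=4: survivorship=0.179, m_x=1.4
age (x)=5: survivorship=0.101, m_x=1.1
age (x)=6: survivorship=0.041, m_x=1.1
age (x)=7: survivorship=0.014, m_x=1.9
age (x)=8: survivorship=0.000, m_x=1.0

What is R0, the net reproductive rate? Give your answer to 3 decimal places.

lx·mx by age: 0, 0.3505, 0.234, 0.158, 0.2506, 0.1111, 0.0451, 0.0266, 0
R0 = Σ lx·mx = 1.1759 → 1.176

1.176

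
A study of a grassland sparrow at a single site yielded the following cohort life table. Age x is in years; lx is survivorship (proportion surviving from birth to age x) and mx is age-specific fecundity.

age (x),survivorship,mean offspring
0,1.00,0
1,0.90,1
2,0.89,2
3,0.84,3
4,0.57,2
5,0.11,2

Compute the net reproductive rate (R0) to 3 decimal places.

lx·mx by age: 0, 0.9, 1.78, 2.52, 1.14, 0.22
R0 = Σ lx·mx = 6.56 → 6.560

6.560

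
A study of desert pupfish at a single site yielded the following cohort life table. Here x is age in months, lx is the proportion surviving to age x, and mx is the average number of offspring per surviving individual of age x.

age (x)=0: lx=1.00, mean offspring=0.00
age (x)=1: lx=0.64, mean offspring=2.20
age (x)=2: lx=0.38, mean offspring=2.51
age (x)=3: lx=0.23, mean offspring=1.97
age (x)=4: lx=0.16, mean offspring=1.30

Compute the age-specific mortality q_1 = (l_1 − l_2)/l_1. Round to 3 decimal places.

q_1 = (l_1 − l_2) / l_1 = (0.64 − 0.38) / 0.64
     = 0.26 / 0.64 = 0.40625 → 0.406

0.406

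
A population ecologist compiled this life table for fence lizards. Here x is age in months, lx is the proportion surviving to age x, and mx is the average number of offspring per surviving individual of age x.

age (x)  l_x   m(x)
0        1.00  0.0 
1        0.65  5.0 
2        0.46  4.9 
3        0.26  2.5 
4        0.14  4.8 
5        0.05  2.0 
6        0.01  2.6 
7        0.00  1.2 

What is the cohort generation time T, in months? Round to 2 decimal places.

lx·mx: 0, 3.25, 2.254, 0.65, 0.672, 0.1, 0.026, 0 → R0 = 6.952
x·lx·mx: 0, 3.25, 4.508, 1.95, 2.688, 0.5, 0.156, 0 → Σ = 13.052
T = 13.052 / 6.952 = 1.877445… → 1.88

1.88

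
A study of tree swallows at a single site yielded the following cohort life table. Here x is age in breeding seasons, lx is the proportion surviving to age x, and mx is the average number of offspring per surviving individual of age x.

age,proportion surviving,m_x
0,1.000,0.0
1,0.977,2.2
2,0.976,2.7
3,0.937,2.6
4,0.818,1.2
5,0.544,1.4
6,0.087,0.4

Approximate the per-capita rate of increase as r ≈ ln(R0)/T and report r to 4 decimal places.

0.8721

R0 = Σ lx·mx = 0 + 2.1494 + 2.6352 + 2.4362 + 0.9816 + 0.7616 + 0.0348 = 8.9988
Σ x·lx·mx = 22.6716; T = 22.6716/8.9988 = 2.5194…
r ≈ ln(R0)/T = ln(8.9988)/2.5194… = 0.872068… → 0.8721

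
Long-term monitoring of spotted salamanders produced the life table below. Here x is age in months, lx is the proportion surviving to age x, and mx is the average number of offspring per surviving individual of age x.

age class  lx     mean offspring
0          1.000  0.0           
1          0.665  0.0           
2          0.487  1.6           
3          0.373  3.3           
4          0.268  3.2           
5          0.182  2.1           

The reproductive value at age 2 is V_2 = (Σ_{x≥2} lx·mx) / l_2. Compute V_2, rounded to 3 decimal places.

6.673

lx·mx for x ≥ 2: 0.7792, 1.2309, 0.8576, 0.3822 → sum = 3.2499
V_2 = 3.2499 / l_2 = 3.2499 / 0.487 = 6.673306… → 6.673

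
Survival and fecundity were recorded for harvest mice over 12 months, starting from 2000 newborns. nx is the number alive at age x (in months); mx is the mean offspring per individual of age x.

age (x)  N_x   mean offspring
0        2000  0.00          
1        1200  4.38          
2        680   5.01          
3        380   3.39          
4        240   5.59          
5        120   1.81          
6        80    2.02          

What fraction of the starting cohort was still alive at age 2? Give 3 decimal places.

l_2 = n_2/n_0 = 680/2000 = 0.34 → 0.340

0.340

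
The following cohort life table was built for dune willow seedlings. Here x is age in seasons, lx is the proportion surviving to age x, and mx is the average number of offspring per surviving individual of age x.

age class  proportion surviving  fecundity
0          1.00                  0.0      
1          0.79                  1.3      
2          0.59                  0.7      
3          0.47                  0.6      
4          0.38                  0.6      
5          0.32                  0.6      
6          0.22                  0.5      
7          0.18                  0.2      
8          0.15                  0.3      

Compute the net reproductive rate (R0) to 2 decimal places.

lx·mx by age: 0, 1.027, 0.413, 0.282, 0.228, 0.192, 0.11, 0.036, 0.045
R0 = Σ lx·mx = 2.333 → 2.33

2.33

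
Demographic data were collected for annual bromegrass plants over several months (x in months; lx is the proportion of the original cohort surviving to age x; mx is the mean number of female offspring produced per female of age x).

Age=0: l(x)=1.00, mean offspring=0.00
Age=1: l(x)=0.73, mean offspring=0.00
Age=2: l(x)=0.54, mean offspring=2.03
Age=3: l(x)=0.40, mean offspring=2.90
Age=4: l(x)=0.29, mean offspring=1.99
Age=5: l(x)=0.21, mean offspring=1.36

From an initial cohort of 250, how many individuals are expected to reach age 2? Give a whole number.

135

Expected survivors = N0 · l_2 = 250 × 0.54 = 135 → 135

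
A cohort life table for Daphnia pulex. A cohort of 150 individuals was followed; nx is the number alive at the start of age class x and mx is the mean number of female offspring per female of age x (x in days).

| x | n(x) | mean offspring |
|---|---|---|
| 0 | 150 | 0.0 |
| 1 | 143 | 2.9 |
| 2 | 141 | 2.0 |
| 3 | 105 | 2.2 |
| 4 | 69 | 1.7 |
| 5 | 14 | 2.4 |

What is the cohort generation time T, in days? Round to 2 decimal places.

lx = nx/n0 = nx/150: 1, 0.95333…, 0.94, 0.7, 0.46, 0.09333…
lx·mx: 0, 2.764667…, 1.88, 1.54, 0.782, 0.224… → R0 = 7.190667…
x·lx·mx: 0, 2.764667…, 3.76, 4.62, 3.128, 1.12… → Σ = 15.392667…
T = 15.392667… / 7.190667… = 2.140645… → 2.14

2.14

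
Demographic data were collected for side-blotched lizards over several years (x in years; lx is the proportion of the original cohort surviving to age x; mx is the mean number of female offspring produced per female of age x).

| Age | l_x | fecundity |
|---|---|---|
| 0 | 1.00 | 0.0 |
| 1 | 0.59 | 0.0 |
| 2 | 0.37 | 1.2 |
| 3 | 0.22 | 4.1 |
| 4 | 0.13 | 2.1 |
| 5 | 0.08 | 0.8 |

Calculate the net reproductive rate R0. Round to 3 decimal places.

lx·mx by age: 0, 0, 0.444, 0.902, 0.273, 0.064
R0 = Σ lx·mx = 1.683 → 1.683

1.683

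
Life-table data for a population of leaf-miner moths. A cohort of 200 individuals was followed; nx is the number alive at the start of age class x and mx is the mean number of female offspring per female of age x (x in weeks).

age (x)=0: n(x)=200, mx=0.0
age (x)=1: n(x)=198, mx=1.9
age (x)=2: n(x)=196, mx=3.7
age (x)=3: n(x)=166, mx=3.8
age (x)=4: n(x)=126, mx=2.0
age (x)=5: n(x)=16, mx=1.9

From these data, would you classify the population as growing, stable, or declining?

growing

lx = nx/n0 = nx/200: 1, 0.99, 0.98, 0.83, 0.63, 0.08
R0 = Σ lx·mx = 0 + 1.881 + 3.626 + 3.154 + 1.26 + 0.152 = 10.073
R0 > 1, so the population is growing.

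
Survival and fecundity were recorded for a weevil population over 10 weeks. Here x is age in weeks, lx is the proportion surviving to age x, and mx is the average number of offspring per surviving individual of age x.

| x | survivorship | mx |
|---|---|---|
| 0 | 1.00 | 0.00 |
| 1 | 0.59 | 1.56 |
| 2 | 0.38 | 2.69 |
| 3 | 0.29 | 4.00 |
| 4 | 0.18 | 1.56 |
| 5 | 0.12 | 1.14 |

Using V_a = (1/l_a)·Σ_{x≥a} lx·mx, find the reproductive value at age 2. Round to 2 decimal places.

6.84

lx·mx for x ≥ 2: 1.0222, 1.16, 0.2808, 0.1368 → sum = 2.5998
V_2 = 2.5998 / l_2 = 2.5998 / 0.38 = 6.841579… → 6.84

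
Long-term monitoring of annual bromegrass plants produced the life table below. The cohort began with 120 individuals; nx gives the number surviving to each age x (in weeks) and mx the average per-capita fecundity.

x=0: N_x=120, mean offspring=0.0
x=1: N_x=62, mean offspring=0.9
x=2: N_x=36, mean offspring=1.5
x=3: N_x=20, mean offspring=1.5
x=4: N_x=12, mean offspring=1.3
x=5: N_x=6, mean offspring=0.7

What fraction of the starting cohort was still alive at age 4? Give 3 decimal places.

l_4 = n_4/n_0 = 12/120 = 0.1 → 0.100

0.100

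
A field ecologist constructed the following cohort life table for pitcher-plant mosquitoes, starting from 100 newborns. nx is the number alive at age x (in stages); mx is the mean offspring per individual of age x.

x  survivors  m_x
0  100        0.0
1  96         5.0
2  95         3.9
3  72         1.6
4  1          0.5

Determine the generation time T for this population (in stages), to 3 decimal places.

lx = nx/n0 = nx/100: 1, 0.96, 0.95, 0.72, 0.01
lx·mx: 0, 4.8, 3.705, 1.152, 0.005 → R0 = 9.662
x·lx·mx: 0, 4.8, 7.41, 3.456, 0.02 → Σ = 15.686
T = 15.686 / 9.662 = 1.623473… → 1.623

1.623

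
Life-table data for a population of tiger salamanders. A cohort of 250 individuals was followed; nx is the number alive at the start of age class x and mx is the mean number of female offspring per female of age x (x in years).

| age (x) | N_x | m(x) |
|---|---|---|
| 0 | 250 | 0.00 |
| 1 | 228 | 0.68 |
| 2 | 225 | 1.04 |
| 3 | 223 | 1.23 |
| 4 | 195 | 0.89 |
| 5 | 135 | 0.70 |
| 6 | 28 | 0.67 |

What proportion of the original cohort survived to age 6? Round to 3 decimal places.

l_6 = n_6/n_0 = 28/250 = 0.112 → 0.112

0.112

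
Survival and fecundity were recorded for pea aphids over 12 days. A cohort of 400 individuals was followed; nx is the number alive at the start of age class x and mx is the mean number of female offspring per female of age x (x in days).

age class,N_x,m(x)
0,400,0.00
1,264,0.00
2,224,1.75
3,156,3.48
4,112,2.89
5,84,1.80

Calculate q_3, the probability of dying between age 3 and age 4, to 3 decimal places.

lx = nx/n0 = nx/400: 1, 0.66, 0.56, 0.39, 0.28, 0.21
q_3 = (l_3 − l_4) / l_3 = (0.39 − 0.28) / 0.39
     = 0.11 / 0.39 = 0.282051… → 0.282

0.282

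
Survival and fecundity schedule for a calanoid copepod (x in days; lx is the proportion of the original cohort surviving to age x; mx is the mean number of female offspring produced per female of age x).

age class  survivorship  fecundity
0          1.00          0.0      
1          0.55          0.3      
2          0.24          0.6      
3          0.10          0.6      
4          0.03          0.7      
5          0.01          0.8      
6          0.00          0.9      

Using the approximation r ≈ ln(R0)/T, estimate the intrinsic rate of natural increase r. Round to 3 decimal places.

R0 = Σ lx·mx = 0 + 0.165 + 0.144 + 0.06 + 0.021 + 0.008 + 0 = 0.398
Σ x·lx·mx = 0.757; T = 0.757/0.398 = 1.90201…
r ≈ ln(R0)/T = ln(0.398)/1.90201… = -0.48438… → -0.484

-0.484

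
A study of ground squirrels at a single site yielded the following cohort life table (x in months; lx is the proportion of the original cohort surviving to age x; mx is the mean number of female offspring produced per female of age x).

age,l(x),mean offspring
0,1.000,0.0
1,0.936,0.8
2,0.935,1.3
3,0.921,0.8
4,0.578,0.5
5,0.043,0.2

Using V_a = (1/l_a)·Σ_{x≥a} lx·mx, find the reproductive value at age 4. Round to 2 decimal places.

lx·mx for x ≥ 4: 0.289, 0.0086 → sum = 0.2976
V_4 = 0.2976 / l_4 = 0.2976 / 0.578 = 0.514879… → 0.51

0.51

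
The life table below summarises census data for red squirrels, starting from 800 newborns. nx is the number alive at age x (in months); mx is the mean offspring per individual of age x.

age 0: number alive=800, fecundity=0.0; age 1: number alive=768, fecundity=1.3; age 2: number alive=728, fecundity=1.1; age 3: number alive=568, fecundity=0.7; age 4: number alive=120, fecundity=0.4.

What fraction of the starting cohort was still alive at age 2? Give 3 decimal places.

0.910

l_2 = n_2/n_0 = 728/800 = 0.91 → 0.910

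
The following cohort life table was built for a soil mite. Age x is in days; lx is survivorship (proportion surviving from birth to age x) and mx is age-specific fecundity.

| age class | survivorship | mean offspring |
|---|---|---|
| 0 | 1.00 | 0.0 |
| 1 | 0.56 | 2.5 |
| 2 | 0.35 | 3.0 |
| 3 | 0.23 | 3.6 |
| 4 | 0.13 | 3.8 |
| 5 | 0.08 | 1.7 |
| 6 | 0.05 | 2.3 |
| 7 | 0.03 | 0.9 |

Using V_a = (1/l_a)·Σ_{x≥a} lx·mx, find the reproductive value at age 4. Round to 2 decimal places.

lx·mx for x ≥ 4: 0.494, 0.136, 0.115, 0.027 → sum = 0.772
V_4 = 0.772 / l_4 = 0.772 / 0.13 = 5.938462… → 5.94

5.94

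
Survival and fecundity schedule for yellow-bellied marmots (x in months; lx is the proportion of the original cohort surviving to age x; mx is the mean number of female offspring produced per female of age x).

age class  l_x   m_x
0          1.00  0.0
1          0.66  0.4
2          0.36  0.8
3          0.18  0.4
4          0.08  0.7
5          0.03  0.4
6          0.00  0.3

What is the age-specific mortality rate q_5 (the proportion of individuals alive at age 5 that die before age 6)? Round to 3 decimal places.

q_5 = (l_5 − l_6) / l_5 = (0.03 − 0) / 0.03
     = 0.03 / 0.03 = 1 → 1.000

1.000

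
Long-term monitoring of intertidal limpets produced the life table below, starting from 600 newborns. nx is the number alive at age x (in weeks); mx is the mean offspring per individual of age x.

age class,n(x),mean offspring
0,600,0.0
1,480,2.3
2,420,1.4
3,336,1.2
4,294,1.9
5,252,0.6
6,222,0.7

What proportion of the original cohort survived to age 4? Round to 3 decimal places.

0.490

l_4 = n_4/n_0 = 294/600 = 0.49 → 0.490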